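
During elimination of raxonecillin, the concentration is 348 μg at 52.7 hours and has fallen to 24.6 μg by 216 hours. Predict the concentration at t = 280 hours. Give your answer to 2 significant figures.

8.7 μg

Over Δt = 216 − 52.7 = 163.3 hours, the level fell by a factor of 348/24.6 ≈ 14.146.
n = log₂(14.146) ≈ 3.8224 half-lives, so t½ = 163.3/3.8224 ≈ 42.722 hours.
From t = 216 to t = 280: 24.6 × (1/2)^((280−216)/42.722) ≈ 8.7092 μg.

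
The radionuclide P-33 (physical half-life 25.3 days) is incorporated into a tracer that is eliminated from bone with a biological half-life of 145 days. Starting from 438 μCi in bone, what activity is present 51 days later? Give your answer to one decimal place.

84.9 μCi

1/t_eff = 1/t_phys + 1/t_biol = 1/25.3 + 1/145 = 0.046422 per day.
t_eff = 25.3 × 145 / (25.3 + 145) ≈ 21.541 days.
Remaining = 438 × (1/2)^(51/21.541) = 438 × (1/2)^2.3675 ≈ 84.874 μCi.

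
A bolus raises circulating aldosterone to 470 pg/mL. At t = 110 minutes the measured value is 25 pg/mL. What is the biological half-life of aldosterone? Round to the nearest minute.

A/A₀ = 25/470 ≈ 0.053191.
n = log₂(18.8) ≈ 4.2327 half-lives elapsed in 110 minutes.
t½ = 110/4.2327 ≈ 25.988 minutes.

26 minutes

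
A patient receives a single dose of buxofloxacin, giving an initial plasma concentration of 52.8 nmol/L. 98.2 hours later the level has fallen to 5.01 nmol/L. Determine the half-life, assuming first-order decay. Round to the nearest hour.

29 hours

A/A₀ = 5.01/52.8 ≈ 0.094886.
n = log₂(10.539) ≈ 3.3977 half-lives elapsed in 98.2 hours.
t½ = 98.2/3.3977 ≈ 28.902 hours.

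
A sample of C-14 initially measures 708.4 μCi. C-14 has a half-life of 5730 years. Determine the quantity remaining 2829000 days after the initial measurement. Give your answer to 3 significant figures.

277 μCi

Convert the elapsed time: 2829000 days = 7750.68 years.
Number of half-lives: n = 7750.68/5730 ≈ 1.3527.
Remaining = 708.4 × (1/2)^1.3527 = 708.4 × 0.39157 ≈ 277.39 μCi.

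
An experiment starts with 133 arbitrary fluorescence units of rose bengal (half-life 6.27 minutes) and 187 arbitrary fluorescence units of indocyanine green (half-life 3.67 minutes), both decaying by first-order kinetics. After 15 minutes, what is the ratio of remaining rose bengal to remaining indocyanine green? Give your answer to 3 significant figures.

rose bengal: 133 × (1/2)^(15/6.27) = 133 × (1/2)^2.3923 ≈ 25.333 arbitrary fluorescence units.
indocyanine green: 187 × (1/2)^(15/3.67) = 187 × (1/2)^4.0872 ≈ 11.002 arbitrary fluorescence units.
Ratio ≈ 25.333 / 11.002 ≈ 2.3026.

2.30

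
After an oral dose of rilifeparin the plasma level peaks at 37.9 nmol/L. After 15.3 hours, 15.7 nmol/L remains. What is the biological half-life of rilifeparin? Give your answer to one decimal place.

A/A₀ = 15.7/37.9 ≈ 0.41425.
n = log₂(2.414) ≈ 1.2714 half-lives elapsed in 15.3 hours.
t½ = 15.3/1.2714 ≈ 12.034 hours.

12.0 hours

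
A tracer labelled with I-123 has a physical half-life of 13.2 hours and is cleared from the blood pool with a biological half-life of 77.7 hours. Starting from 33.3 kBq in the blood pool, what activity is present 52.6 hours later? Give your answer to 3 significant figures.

1/t_eff = 1/t_phys + 1/t_biol = 1/13.2 + 1/77.7 = 0.088628 per hour.
t_eff = 13.2 × 77.7 / (13.2 + 77.7) ≈ 11.283 hours.
Remaining = 33.3 × (1/2)^(52.6/11.283) = 33.3 × (1/2)^4.6618 ≈ 1.3155 kBq.

1.32 kBq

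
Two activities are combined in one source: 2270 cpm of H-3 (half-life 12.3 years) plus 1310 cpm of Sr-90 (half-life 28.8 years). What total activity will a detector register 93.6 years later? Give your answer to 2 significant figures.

150 cpm

H-3: 2270 × (1/2)^(93.6/12.3) = 2270 × (1/2)^7.6098 ≈ 11.621 cpm.
Sr-90: 1310 × (1/2)^(93.6/28.8) = 1310 × (1/2)^3.25 ≈ 137.7 cpm.
Total = 11.621 + 137.7 ≈ 149.32 cpm.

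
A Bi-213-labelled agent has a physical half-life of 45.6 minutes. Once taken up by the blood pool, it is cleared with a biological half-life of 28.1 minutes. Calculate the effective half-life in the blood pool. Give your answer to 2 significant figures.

17 minutes

1/t_eff = 1/t_phys + 1/t_biol = 1/45.6 + 1/28.1 = 0.057517 per minute.
t_eff = 45.6 × 28.1 / (45.6 + 28.1) ≈ 17.386 minutes.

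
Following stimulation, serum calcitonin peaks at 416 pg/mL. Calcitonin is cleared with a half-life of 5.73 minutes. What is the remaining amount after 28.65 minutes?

Elapsed time is 5 half-lives (28.65/5.73).
Each half-life halves the amount: 416 × (1/2)^5 = 416/32 = 13 pg/mL.

13 pg/mL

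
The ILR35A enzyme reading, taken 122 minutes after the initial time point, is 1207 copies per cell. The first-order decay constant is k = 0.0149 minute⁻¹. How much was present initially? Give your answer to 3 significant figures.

t½ = ln 2 / k = 0.69315 / 0.0149 ≈ 46.52 minutes.
Number of half-lives elapsed: n = 122/46.52 ≈ 2.6225.
A₀ = A × 2^n = 1207 × 2^2.6225 = 1207 × 6.1583 ≈ 7433.1 copies per cell.

7430 copies per cell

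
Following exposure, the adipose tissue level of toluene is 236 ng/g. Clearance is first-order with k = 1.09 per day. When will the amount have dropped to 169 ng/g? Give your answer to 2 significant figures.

t½ = ln 2 / k = 0.69315 / 1.09 ≈ 0.63591 days.
Fraction remaining = 169/236 ≈ 0.7161.
n = log₂(236/169) = ln(1.3964)/ln 2 ≈ 0.48176 half-lives.
t = n × t½ = 0.48176 × 0.63591 ≈ 0.30636 days.

0.31 days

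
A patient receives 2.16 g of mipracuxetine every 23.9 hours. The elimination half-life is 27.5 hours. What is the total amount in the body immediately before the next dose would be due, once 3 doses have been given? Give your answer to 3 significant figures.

2.18 g

The 3 doses were given 71.7, 47.8, 23.9 hours ago.
Total = 2.16·(1/2)^(71.7/27.5) + 2.16·(1/2)^(47.8/27.5) + 2.16·(1/2)^(23.9/27.5)
      = 0.35448 + 0.64745 + 1.1826 ≈ 2.1845 g.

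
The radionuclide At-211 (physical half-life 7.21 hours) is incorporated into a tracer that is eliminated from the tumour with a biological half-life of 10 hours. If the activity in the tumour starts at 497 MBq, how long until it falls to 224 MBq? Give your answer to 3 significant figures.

4.82 hours

1/t_eff = 1/t_phys + 1/t_biol = 1/7.21 + 1/10 = 0.2387 per hour.
t_eff = 7.21 × 10 / (7.21 + 10) ≈ 4.1894 hours.
n = log₂(497/224) ≈ 1.1497; t = 1.1497 × 4.1894 ≈ 4.8168 hours.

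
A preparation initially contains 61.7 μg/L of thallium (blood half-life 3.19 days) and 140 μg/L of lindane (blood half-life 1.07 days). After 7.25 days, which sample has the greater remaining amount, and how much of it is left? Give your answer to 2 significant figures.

thallium, 13 μg/L

thallium: 61.7 × (1/2)^2.2727 ≈ 12.768 μg/L.
lindane: 140 × (1/2)^6.7757 ≈ 1.2777 μg/L.
Thallium has more remaining, at ≈ 12.768 μg/L.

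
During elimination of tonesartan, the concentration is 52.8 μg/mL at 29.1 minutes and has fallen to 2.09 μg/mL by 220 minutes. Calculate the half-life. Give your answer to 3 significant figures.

Over Δt = 220 − 29.1 = 190.9 minutes, the level fell by a factor of 52.8/2.09 ≈ 25.263.
n = log₂(25.263) ≈ 4.659 half-lives, so t½ = 190.9/4.659 ≈ 40.975 minutes.

41.0 minutes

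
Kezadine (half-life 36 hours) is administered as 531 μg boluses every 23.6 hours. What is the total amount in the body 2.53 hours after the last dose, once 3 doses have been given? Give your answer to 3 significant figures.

The 3 doses were given 49.73, 26.13, 2.53 hours ago.
Total = 531·(1/2)^(49.73/36) + 531·(1/2)^(26.13/36) + 531·(1/2)^(2.53/36)
      = 203.82 + 321.07 + 505.75 ≈ 1030.6 μg.

1030 μg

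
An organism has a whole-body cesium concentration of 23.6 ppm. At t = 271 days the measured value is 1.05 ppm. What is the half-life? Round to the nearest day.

60 days

A/A₀ = 1.05/23.6 ≈ 0.044492.
n = log₂(22.476) ≈ 4.4903 half-lives elapsed in 271 days.
t½ = 271/4.4903 ≈ 60.352 days.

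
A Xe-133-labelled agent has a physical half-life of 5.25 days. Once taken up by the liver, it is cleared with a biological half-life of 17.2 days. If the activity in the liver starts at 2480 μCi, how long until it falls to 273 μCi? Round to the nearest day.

1/t_eff = 1/t_phys + 1/t_biol = 1/5.25 + 1/17.2 = 0.24862 per day.
t_eff = 5.25 × 17.2 / (5.25 + 17.2) ≈ 4.0223 days.
n = log₂(2480/273) ≈ 3.1834; t = 3.1834 × 4.0223 ≈ 12.804 days.

13 days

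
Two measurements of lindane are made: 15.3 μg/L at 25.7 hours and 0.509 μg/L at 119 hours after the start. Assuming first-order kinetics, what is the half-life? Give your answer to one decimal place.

Over Δt = 119 − 25.7 = 93.3 hours, the level fell by a factor of 15.3/0.509 ≈ 30.059.
n = log₂(30.059) ≈ 4.9097 half-lives, so t½ = 93.3/4.9097 ≈ 19.003 hours.

19.0 hours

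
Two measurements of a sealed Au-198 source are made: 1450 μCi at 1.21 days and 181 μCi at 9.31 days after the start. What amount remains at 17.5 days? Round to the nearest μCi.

22 μCi

Over Δt = 9.31 − 1.21 = 8.1 days, the level fell by a factor of 1450/181 ≈ 8.011.
n = log₂(8.011) ≈ 3.002 half-lives, so t½ = 8.1/3.002 ≈ 2.6982 days.
From t = 9.31 to t = 17.5: 181 × (1/2)^((17.5−9.31)/2.6982) ≈ 22.077 μCi.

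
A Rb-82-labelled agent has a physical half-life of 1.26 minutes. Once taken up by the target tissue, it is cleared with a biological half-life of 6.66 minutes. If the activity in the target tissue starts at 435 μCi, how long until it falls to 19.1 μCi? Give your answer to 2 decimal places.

4.78 minutes

1/t_eff = 1/t_phys + 1/t_biol = 1/1.26 + 1/6.66 = 0.9438 per minute.
t_eff = 1.26 × 6.66 / (1.26 + 6.66) ≈ 1.0595 minutes.
n = log₂(435/19.1) ≈ 4.5094; t = 4.5094 × 1.0595 ≈ 4.7779 minutes.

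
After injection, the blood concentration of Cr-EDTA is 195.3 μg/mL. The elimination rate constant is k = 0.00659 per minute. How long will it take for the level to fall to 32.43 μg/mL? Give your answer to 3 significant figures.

t½ = ln 2 / k = 0.69315 / 0.00659 ≈ 105.18 minutes.
Fraction remaining = 32.43/195.3 ≈ 0.16605.
n = log₂(195.3/32.43) = ln(6.0222)/ln 2 ≈ 2.5903 half-lives.
t = n × t½ = 2.5903 × 105.18 ≈ 272.45 minutes.

272 minutes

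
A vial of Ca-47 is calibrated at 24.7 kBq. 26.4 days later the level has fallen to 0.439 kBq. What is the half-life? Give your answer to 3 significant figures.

4.54 days

A/A₀ = 0.439/24.7 ≈ 0.017773.
n = log₂(56.264) ≈ 5.8141 half-lives elapsed in 26.4 days.
t½ = 26.4/5.8141 ≈ 4.5406 days.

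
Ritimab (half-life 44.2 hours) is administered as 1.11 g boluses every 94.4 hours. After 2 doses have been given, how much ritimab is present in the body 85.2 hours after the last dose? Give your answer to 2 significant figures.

0.36 g

The 2 doses were given 179.6, 85.2 hours ago.
Total = 1.11·(1/2)^(179.6/44.2) + 1.11·(1/2)^(85.2/44.2)
      = 0.066395 + 0.29178 ≈ 0.35818 g.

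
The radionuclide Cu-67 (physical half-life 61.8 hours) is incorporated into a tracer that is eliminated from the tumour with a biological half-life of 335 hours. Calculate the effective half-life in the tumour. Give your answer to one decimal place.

1/t_eff = 1/t_phys + 1/t_biol = 1/61.8 + 1/335 = 0.019166 per hour.
t_eff = 61.8 × 335 / (61.8 + 335) ≈ 52.175 hours.

52.2 hours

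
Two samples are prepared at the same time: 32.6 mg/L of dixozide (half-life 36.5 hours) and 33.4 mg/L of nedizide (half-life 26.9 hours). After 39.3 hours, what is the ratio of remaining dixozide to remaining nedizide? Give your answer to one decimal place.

1.3

dixozide: 32.6 × (1/2)^(39.3/36.5) = 32.6 × (1/2)^1.0767 ≈ 15.456 mg/L.
nedizide: 33.4 × (1/2)^(39.3/26.9) = 33.4 × (1/2)^1.461 ≈ 12.133 mg/L.
Ratio ≈ 15.456 / 12.133 ≈ 1.2739.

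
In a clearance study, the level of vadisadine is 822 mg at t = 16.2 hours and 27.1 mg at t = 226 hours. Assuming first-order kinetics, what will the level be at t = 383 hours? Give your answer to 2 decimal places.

Over Δt = 226 − 16.2 = 209.8 hours, the level fell by a factor of 822/27.1 ≈ 30.332.
n = log₂(30.332) ≈ 4.9228 half-lives, so t½ = 209.8/4.9228 ≈ 42.618 hours.
From t = 226 to t = 383: 27.1 × (1/2)^((383−226)/42.618) ≈ 2.1087 mg.

2.11 mg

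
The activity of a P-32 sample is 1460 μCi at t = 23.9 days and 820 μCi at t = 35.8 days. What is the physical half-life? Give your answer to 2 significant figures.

14 days

Over Δt = 35.8 − 23.9 = 11.9 days, the level fell by a factor of 1460/820 ≈ 1.7805.
n = log₂(1.7805) ≈ 0.83227 half-lives, so t½ = 11.9/0.83227 ≈ 14.298 days.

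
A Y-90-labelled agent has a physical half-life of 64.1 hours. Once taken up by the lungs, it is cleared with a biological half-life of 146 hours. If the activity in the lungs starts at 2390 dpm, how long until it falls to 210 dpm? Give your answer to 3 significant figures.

1/t_eff = 1/t_phys + 1/t_biol = 1/64.1 + 1/146 = 0.02245 per hour.
t_eff = 64.1 × 146 / (64.1 + 146) ≈ 44.544 hours.
n = log₂(2390/210) ≈ 3.5085; t = 3.5085 × 44.544 ≈ 156.28 hours.

156 hours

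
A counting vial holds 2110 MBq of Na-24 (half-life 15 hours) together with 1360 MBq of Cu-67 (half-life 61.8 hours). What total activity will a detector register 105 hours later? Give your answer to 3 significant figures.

Na-24: 2110 × (1/2)^(105/15) = 2110 × (1/2)^7 ≈ 16.484 MBq.
Cu-67: 1360 × (1/2)^(105/61.8) = 1360 × (1/2)^1.699 ≈ 418.87 MBq.
Total = 16.484 + 418.87 ≈ 435.36 MBq.

435 MBq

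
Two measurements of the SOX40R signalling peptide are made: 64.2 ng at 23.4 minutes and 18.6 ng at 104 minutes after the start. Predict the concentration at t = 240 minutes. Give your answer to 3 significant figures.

Over Δt = 104 − 23.4 = 80.6 minutes, the level fell by a factor of 64.2/18.6 ≈ 3.4516.
n = log₂(3.4516) ≈ 1.7873 half-lives, so t½ = 80.6/1.7873 ≈ 45.097 minutes.
From t = 104 to t = 240: 18.6 × (1/2)^((240−104)/45.097) ≈ 2.2998 ng.

2.30 ng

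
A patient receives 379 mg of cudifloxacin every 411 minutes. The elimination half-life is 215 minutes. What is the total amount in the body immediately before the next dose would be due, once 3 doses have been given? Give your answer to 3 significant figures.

The 3 doses were given 1233, 822, 411 minutes ago.
Total = 379·(1/2)^(1233/215) + 379·(1/2)^(822/215) + 379·(1/2)^(411/215)
      = 7.1165 + 26.775 + 100.74 ≈ 134.63 mg.

135 mg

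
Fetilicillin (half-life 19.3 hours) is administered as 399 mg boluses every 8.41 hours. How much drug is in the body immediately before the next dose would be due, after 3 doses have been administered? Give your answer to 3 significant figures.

The 3 doses were given 25.23, 16.82, 8.41 hours ago.
Total = 399·(1/2)^(25.23/19.3) + 399·(1/2)^(16.82/19.3) + 399·(1/2)^(8.41/19.3)
      = 161.23 + 218.08 + 294.98 ≈ 674.3 mg.

674 mg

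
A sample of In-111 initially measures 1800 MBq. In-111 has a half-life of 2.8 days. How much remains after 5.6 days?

Elapsed time is 2 half-lives (5.6/2.8).
Each half-life halves the amount: 1800 × (1/2)^2 = 1800/4 = 450 MBq.

450 MBq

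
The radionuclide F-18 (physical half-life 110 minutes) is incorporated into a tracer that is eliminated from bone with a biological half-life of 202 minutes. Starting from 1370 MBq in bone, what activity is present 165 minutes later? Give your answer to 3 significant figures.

275 MBq

1/t_eff = 1/t_phys + 1/t_biol = 1/110 + 1/202 = 0.014041 per minute.
t_eff = 110 × 202 / (110 + 202) ≈ 71.218 minutes.
Remaining = 1370 × (1/2)^(165/71.218) = 1370 × (1/2)^2.3168 ≈ 274.97 MBq.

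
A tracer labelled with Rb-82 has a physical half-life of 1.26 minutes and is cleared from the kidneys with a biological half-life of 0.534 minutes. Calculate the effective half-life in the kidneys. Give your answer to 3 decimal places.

1/t_eff = 1/t_phys + 1/t_biol = 1/1.26 + 1/0.534 = 2.6663 per minute.
t_eff = 1.26 × 0.534 / (1.26 + 0.534) ≈ 0.37505 minutes.

0.375 minutes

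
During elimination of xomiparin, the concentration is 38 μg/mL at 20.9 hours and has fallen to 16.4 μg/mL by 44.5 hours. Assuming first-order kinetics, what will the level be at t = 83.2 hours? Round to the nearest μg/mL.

4 μg/mL

Over Δt = 44.5 − 20.9 = 23.6 hours, the level fell by a factor of 38/16.4 ≈ 2.3171.
n = log₂(2.3171) ≈ 1.2123 half-lives, so t½ = 23.6/1.2123 ≈ 19.467 hours.
From t = 44.5 to t = 83.2: 16.4 × (1/2)^((83.2−44.5)/19.467) ≈ 4.1343 μg/mL.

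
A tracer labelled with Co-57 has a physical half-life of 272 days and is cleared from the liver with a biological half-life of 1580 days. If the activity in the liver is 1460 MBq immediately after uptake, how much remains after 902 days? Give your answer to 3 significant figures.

98.7 MBq

1/t_eff = 1/t_phys + 1/t_biol = 1/272 + 1/1580 = 0.0043094 per day.
t_eff = 272 × 1580 / (272 + 1580) ≈ 232.05 days.
Remaining = 1460 × (1/2)^(902/232.05) = 1460 × (1/2)^3.8871 ≈ 98.68 MBq.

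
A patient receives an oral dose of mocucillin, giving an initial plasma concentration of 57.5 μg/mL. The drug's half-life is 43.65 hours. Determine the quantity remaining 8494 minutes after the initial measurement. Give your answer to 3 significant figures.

Convert the elapsed time: 8494 minutes = 141.567 hours.
Number of half-lives: n = 141.567/43.65 ≈ 3.2432.
Remaining = 57.5 × (1/2)^3.2432 = 57.5 × 0.10561 ≈ 6.0724 μg/mL.

6.07 μg/mL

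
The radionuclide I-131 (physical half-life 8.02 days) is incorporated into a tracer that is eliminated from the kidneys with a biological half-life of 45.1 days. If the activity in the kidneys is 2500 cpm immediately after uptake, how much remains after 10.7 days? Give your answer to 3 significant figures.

841 cpm

1/t_eff = 1/t_phys + 1/t_biol = 1/8.02 + 1/45.1 = 0.14686 per day.
t_eff = 8.02 × 45.1 / (8.02 + 45.1) ≈ 6.8091 days.
Remaining = 2500 × (1/2)^(10.7/6.8091) = 2500 × (1/2)^1.5714 ≈ 841.2 cpm.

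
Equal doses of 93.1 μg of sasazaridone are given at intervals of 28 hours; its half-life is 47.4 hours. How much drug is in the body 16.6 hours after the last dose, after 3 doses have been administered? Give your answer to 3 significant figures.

The 3 doses were given 72.6, 44.6, 16.6 hours ago.
Total = 93.1·(1/2)^(72.6/47.4) + 93.1·(1/2)^(44.6/47.4) + 93.1·(1/2)^(16.6/47.4)
      = 32.202 + 48.496 + 73.034 ≈ 153.73 μg.

154 μg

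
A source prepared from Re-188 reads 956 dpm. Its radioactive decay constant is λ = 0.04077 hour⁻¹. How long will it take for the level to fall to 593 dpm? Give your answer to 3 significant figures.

11.7 hours

t½ = ln 2 / λ = 0.69315 / 0.04077 ≈ 17.001 hours.
Fraction remaining = 593/956 ≈ 0.62029.
n = log₂(956/593) = ln(1.6121)/ln 2 ≈ 0.68898 half-lives.
t = n × t½ = 0.68898 × 17.001 ≈ 11.714 hours.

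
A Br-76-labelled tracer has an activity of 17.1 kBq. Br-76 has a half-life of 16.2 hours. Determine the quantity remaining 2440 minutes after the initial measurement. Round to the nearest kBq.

Convert the elapsed time: 2440 minutes = 40.6667 hours.
Number of half-lives: n = 40.6667/16.2 ≈ 2.5103.
Remaining = 17.1 × (1/2)^2.5103 = 17.1 × 0.17552 ≈ 3.0014 kBq.

3 kBq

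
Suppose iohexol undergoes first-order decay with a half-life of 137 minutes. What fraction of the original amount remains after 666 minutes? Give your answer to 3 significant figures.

n = 666/137 ≈ 4.8613 half-lives.
Fraction remaining = (1/2)^4.8613 ≈ 0.034403.

0.0344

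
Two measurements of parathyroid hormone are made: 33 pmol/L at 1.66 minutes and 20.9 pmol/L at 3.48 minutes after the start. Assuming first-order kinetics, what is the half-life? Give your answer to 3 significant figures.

Over Δt = 3.48 − 1.66 = 1.82 minutes, the level fell by a factor of 33/20.9 ≈ 1.5789.
n = log₂(1.5789) ≈ 0.65896 half-lives, so t½ = 1.82/0.65896 ≈ 2.7619 minutes.

2.76 minutes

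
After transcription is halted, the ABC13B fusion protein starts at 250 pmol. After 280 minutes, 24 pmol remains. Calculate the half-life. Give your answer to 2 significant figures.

83 minutes

A/A₀ = 24/250 ≈ 0.096.
n = log₂(10.417) ≈ 3.3808 half-lives elapsed in 280 minutes.
t½ = 280/3.3808 ≈ 82.82 minutes.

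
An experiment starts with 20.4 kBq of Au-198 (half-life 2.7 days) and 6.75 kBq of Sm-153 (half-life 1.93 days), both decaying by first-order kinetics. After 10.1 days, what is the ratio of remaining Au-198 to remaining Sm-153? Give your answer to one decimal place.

8.5

Au-198: 20.4 × (1/2)^(10.1/2.7) = 20.4 × (1/2)^3.7407 ≈ 1.526 kBq.
Sm-153: 6.75 × (1/2)^(10.1/1.93) = 6.75 × (1/2)^5.2332 ≈ 0.17946 kBq.
Ratio ≈ 1.526 / 0.17946 ≈ 8.5033.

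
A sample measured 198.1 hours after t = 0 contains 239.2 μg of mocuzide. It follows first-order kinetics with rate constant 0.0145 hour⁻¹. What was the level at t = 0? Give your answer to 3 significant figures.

4230 μg

t½ = ln 2 / λ = 0.69315 / 0.0145 ≈ 47.803 hours.
Number of half-lives elapsed: n = 198.1/47.803 ≈ 4.1441.
A₀ = A × 2^n = 239.2 × 2^4.1441 = 239.2 × 17.68 ≈ 4229.1 μg.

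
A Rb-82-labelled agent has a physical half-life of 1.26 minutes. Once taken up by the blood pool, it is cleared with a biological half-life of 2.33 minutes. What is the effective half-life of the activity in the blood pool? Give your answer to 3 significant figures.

0.818 minutes

1/t_eff = 1/t_phys + 1/t_biol = 1/1.26 + 1/2.33 = 1.2228 per minute.
t_eff = 1.26 × 2.33 / (1.26 + 2.33) ≈ 0.81777 minutes.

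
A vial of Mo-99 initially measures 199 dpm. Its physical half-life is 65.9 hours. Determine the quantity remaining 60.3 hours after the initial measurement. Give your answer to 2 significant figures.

110 dpm

Number of half-lives: n = 60.3/65.9 ≈ 0.91502.
Remaining = 199 × (1/2)^0.91502 = 199 × 0.53034 ≈ 105.54 dpm.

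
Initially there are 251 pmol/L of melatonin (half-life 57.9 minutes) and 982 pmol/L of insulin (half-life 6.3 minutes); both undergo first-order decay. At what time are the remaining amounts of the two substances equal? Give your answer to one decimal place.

13.9 minutes

Set 251·(1/2)^(t/57.9) = 982·(1/2)^(t/6.3).
Taking log₂: log₂(251/982) = t·(1/57.9 − 1/6.3).
log₂(0.2556) = -1.968; 1/57.9 − 1/6.3 = -0.14146.
t = -1.968 / -0.14146 ≈ 13.912 minutes.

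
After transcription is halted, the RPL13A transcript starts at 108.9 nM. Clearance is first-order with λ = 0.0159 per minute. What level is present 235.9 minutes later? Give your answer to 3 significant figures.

2.56 nM

t½ = ln 2 / λ = 0.69315 / 0.0159 ≈ 43.594 minutes.
Number of half-lives: n = 235.9/43.594 ≈ 5.4113.
Remaining = 108.9 × (1/2)^5.4113 = 108.9 × 0.023499 ≈ 2.559 nM.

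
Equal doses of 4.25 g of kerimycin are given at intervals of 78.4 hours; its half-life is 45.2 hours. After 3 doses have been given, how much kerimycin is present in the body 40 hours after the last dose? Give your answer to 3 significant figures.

3.20 g

The 3 doses were given 196.8, 118.4, 40 hours ago.
Total = 4.25·(1/2)^(196.8/45.2) + 4.25·(1/2)^(118.4/45.2) + 4.25·(1/2)^(40/45.2)
      = 0.20783 + 0.69159 + 2.3014 ≈ 3.2008 g.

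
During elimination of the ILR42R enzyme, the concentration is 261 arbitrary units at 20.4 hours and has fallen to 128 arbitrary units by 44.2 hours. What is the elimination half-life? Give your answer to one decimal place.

23.2 hours

Over Δt = 44.2 − 20.4 = 23.8 hours, the level fell by a factor of 261/128 ≈ 2.0391.
n = log₂(2.0391) ≈ 1.0279 half-lives, so t½ = 23.8/1.0279 ≈ 23.154 hours.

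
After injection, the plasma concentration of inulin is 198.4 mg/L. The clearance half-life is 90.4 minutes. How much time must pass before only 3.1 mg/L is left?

3.1/198.4 = 1/64, so 6 half-lives have elapsed.
t = 6 × 90.4 = 542.4 minutes.

542.4 minutes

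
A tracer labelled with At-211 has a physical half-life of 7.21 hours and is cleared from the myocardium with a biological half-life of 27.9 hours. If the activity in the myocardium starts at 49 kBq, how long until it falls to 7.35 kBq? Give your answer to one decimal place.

1/t_eff = 1/t_phys + 1/t_biol = 1/7.21 + 1/27.9 = 0.17454 per hour.
t_eff = 7.21 × 27.9 / (7.21 + 27.9) ≈ 5.7294 hours.
n = log₂(49/7.35) ≈ 2.737; t = 2.737 × 5.7294 ≈ 15.681 hours.

15.7 hours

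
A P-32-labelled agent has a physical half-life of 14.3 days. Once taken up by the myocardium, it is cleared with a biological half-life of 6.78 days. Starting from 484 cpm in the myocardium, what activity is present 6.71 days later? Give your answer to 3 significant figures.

1/t_eff = 1/t_phys + 1/t_biol = 1/14.3 + 1/6.78 = 0.21742 per day.
t_eff = 14.3 × 6.78 / (14.3 + 6.78) ≈ 4.5993 days.
Remaining = 484 × (1/2)^(6.71/4.5993) = 484 × (1/2)^1.4589 ≈ 176.06 cpm.

176 cpm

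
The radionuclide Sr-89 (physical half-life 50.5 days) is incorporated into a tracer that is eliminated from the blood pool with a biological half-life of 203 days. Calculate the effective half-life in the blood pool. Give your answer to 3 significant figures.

40.4 days

1/t_eff = 1/t_phys + 1/t_biol = 1/50.5 + 1/203 = 0.024728 per day.
t_eff = 50.5 × 203 / (50.5 + 203) ≈ 40.44 days.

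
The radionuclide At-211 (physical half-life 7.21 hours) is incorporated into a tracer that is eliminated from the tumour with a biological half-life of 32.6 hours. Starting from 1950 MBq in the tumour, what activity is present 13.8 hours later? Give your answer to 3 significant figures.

386 MBq

1/t_eff = 1/t_phys + 1/t_biol = 1/7.21 + 1/32.6 = 0.16937 per hour.
t_eff = 7.21 × 32.6 / (7.21 + 32.6) ≈ 5.9042 hours.
Remaining = 1950 × (1/2)^(13.8/5.9042) = 1950 × (1/2)^2.3373 ≈ 385.86 MBq.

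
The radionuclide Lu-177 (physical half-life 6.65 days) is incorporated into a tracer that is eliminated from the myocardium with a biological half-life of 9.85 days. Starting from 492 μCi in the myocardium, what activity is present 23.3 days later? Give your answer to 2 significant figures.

1/t_eff = 1/t_phys + 1/t_biol = 1/6.65 + 1/9.85 = 0.2519 per day.
t_eff = 6.65 × 9.85 / (6.65 + 9.85) ≈ 3.9698 days.
Remaining = 492 × (1/2)^(23.3/3.9698) = 492 × (1/2)^5.8692 ≈ 8.4168 μCi.

8.4 μCi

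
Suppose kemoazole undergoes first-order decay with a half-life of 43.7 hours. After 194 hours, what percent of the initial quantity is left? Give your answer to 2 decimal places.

n = 194/43.7 ≈ 4.4394 half-lives.
Fraction remaining = (1/2)^4.4394 ≈ 0.046091, i.e. 4.6091%.

4.61%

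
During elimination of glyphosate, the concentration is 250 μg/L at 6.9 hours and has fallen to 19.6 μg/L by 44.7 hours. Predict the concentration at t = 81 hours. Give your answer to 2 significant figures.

Over Δt = 44.7 − 6.9 = 37.8 hours, the level fell by a factor of 250/19.6 ≈ 12.755.
n = log₂(12.755) ≈ 3.673 half-lives, so t½ = 37.8/3.673 ≈ 10.291 hours.
From t = 44.7 to t = 81: 19.6 × (1/2)^((81−44.7)/10.291) ≈ 1.7 μg/L.

1.7 μg/L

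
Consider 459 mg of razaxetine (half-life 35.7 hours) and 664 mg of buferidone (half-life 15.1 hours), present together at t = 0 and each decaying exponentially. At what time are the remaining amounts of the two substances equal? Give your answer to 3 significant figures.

13.9 hours

Set 459·(1/2)^(t/35.7) = 664·(1/2)^(t/15.1).
Taking log₂: log₂(459/664) = t·(1/35.7 − 1/15.1).
log₂(0.69127) = -0.53269; 1/35.7 − 1/15.1 = -0.038214.
t = -0.53269 / -0.038214 ≈ 13.94 hours.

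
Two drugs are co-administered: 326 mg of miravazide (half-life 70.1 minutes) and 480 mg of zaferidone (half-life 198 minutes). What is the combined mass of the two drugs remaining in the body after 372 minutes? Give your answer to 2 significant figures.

miravazide: 326 × (1/2)^(372/70.1) = 326 × (1/2)^5.3067 ≈ 8.2365 mg.
zaferidone: 480 × (1/2)^(372/198) = 480 × (1/2)^1.8788 ≈ 130.52 mg.
Total = 8.2365 + 130.52 ≈ 138.75 mg.

140 mg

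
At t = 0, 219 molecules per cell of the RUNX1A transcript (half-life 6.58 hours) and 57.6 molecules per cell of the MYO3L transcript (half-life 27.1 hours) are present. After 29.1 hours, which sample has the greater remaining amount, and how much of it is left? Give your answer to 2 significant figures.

MYO3L transcript, 27 molecules per cell

RUNX1A transcript: 219 × (1/2)^4.4225 ≈ 10.213 molecules per cell.
MYO3L transcript: 57.6 × (1/2)^1.0738 ≈ 27.364 molecules per cell.
MYO3L transcript has more remaining, at ≈ 27.364 molecules per cell.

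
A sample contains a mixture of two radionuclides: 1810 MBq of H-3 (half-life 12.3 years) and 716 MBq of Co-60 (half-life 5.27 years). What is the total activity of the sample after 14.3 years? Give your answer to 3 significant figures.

918 MBq

H-3: 1810 × (1/2)^(14.3/12.3) = 1810 × (1/2)^1.1626 ≈ 808.54 MBq.
Co-60: 716 × (1/2)^(14.3/5.27) = 716 × (1/2)^2.7135 ≈ 109.16 MBq.
Total = 808.54 + 109.16 ≈ 917.7 MBq.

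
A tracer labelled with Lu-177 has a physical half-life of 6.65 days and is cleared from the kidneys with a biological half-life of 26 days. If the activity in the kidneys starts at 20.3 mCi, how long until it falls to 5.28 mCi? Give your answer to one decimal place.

10.3 days

1/t_eff = 1/t_phys + 1/t_biol = 1/6.65 + 1/26 = 0.18884 per day.
t_eff = 6.65 × 26 / (6.65 + 26) ≈ 5.2956 days.
n = log₂(20.3/5.28) ≈ 1.9429; t = 1.9429 × 5.2956 ≈ 10.289 days.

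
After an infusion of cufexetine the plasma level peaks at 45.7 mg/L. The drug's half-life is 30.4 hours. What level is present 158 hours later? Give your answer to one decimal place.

1.2 mg/L

Number of half-lives: n = 158/30.4 ≈ 5.1974.
Remaining = 45.7 × (1/2)^5.1974 = 45.7 × 0.027254 ≈ 1.2455 mg/L.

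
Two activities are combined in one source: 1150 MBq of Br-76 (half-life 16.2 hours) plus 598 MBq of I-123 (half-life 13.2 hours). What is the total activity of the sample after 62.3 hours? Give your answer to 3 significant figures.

103 MBq

Br-76: 1150 × (1/2)^(62.3/16.2) = 1150 × (1/2)^3.8457 ≈ 79.99 MBq.
I-123: 598 × (1/2)^(62.3/13.2) = 598 × (1/2)^4.7197 ≈ 22.695 MBq.
Total = 79.99 + 22.695 ≈ 102.68 MBq.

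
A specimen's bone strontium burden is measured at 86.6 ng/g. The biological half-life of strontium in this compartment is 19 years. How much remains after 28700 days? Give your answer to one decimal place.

4.9 ng/g

Convert the elapsed time: 28700 days = 78.6301 years.
Number of half-lives: n = 78.6301/19 ≈ 4.1384.
Remaining = 86.6 × (1/2)^4.1384 = 86.6 × 0.056782 ≈ 4.9173 ng/g.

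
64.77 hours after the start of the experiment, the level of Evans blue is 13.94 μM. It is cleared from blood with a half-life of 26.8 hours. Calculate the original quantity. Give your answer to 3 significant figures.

74.4 μM

Number of half-lives elapsed: n = 64.77/26.8 ≈ 2.4168.
A₀ = A × 2^n = 13.94 × 2^2.4168 = 13.94 × 5.3398 ≈ 74.437 μM.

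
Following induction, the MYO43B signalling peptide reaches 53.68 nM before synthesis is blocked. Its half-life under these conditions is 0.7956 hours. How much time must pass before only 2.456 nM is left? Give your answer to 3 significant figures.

Fraction remaining = 2.456/53.68 ≈ 0.045753.
n = log₂(53.68/2.456) = ln(21.857)/ln 2 ≈ 4.45 half-lives.
t = n × t½ = 4.45 × 0.7956 ≈ 3.5404 hours.

3.54 hours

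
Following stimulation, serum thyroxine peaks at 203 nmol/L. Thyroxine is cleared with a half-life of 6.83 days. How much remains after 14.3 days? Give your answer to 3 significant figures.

47.6 nmol/L

Number of half-lives: n = 14.3/6.83 ≈ 2.0937.
Remaining = 203 × (1/2)^2.0937 = 203 × 0.23428 ≈ 47.559 nmol/L.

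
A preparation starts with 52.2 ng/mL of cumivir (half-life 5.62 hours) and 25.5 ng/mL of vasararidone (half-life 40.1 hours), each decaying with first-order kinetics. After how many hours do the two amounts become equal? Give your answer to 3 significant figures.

6.76 hours

Set 52.2·(1/2)^(t/5.62) = 25.5·(1/2)^(t/40.1).
Taking log₂: log₂(52.2/25.5) = t·(1/5.62 − 1/40.1).
log₂(2.0471) = 1.0336; 1/5.62 − 1/40.1 = 0.153.
t = 1.0336 / 0.153 ≈ 6.7553 hours.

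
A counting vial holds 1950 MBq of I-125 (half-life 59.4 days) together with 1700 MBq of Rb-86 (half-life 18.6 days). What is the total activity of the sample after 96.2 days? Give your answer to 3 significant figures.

682 MBq

I-125: 1950 × (1/2)^(96.2/59.4) = 1950 × (1/2)^1.6195 ≈ 634.61 MBq.
Rb-86: 1700 × (1/2)^(96.2/18.6) = 1700 × (1/2)^5.172 ≈ 47.153 MBq.
Total = 634.61 + 47.153 ≈ 681.76 MBq.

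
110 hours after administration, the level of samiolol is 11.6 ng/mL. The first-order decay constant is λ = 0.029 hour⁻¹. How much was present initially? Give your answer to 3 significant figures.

282 ng/mL

t½ = ln 2 / λ = 0.69315 / 0.029 ≈ 23.902 hours.
Number of half-lives elapsed: n = 110/23.902 ≈ 4.6022.
A₀ = A × 2^n = 11.6 × 2^4.6022 = 11.6 × 24.288 ≈ 281.75 ng/mL.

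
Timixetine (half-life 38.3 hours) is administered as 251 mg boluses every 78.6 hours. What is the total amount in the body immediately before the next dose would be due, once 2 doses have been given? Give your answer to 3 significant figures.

75.1 mg

The 2 doses were given 157.2, 78.6 hours ago.
Total = 251·(1/2)^(157.2/38.3) + 251·(1/2)^(78.6/38.3)
      = 14.592 + 60.519 ≈ 75.111 mg.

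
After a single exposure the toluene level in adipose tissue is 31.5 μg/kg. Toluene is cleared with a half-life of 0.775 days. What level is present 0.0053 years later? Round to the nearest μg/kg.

Convert the elapsed time: 0.0053 years = 1.9345 days.
Number of half-lives: n = 1.9345/0.775 ≈ 2.4961.
Remaining = 31.5 × (1/2)^2.4961 = 31.5 × 0.17725 ≈ 5.5834 μg/kg.

6 μg/kg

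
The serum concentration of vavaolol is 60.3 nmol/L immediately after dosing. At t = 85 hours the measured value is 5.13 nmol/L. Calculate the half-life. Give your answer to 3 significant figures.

A/A₀ = 5.13/60.3 ≈ 0.085075.
n = log₂(11.754) ≈ 3.5551 half-lives elapsed in 85 hours.
t½ = 85/3.5551 ≈ 23.909 hours.

23.9 hours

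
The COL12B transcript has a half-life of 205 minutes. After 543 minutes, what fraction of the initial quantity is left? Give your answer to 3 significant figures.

n = 543/205 ≈ 2.6488 half-lives.
Fraction remaining = (1/2)^2.6488 ≈ 0.15945.

0.159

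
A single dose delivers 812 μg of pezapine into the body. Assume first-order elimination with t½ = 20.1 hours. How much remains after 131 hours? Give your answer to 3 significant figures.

8.86 μg

Number of half-lives: n = 131/20.1 ≈ 6.5174.
Remaining = 812 × (1/2)^6.5174 = 812 × 0.010916 ≈ 8.8638 μg.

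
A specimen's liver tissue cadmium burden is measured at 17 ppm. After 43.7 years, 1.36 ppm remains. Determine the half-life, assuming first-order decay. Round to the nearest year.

12 years

A/A₀ = 1.36/17 ≈ 0.08.
n = log₂(12.5) ≈ 3.6439 half-lives elapsed in 43.7 years.
t½ = 43.7/3.6439 ≈ 11.993 years.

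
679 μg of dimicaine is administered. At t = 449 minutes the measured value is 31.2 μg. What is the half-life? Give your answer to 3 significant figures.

A/A₀ = 31.2/679 ≈ 0.04595.
n = log₂(21.763) ≈ 4.4438 half-lives elapsed in 449 minutes.
t½ = 449/4.4438 ≈ 101.04 minutes.

101 minutes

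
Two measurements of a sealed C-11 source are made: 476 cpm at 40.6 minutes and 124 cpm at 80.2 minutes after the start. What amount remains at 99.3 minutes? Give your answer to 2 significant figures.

65 cpm

Over Δt = 80.2 − 40.6 = 39.6 minutes, the level fell by a factor of 476/124 ≈ 3.8387.
n = log₂(3.8387) ≈ 1.9406 half-lives, so t½ = 39.6/1.9406 ≈ 20.406 minutes.
From t = 80.2 to t = 99.3: 124 × (1/2)^((99.3−80.2)/20.406) ≈ 64.812 cpm.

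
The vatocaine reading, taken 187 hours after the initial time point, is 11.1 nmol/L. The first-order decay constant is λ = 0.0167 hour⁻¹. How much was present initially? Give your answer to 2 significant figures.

250 nmol/L

t½ = ln 2 / λ = 0.69315 / 0.0167 ≈ 41.506 hours.
Number of half-lives elapsed: n = 187/41.506 ≈ 4.5054.
A₀ = A × 2^n = 11.1 × 2^4.5054 = 11.1 × 22.712 ≈ 252.1 nmol/L.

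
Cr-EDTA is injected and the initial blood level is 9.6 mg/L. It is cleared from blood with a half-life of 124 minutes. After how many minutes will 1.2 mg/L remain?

1.2/9.6 = 1/8, so 3 half-lives have elapsed.
t = 3 × 124 = 372 minutes.

372 minutes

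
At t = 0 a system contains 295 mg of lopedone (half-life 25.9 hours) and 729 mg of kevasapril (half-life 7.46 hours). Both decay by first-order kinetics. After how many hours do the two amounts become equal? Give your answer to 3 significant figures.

Set 295·(1/2)^(t/25.9) = 729·(1/2)^(t/7.46).
Taking log₂: log₂(295/729) = t·(1/25.9 − 1/7.46).
log₂(0.40466) = -1.3052; 1/25.9 − 1/7.46 = -0.095438.
t = -1.3052 / -0.095438 ≈ 13.676 hours.

13.7 hours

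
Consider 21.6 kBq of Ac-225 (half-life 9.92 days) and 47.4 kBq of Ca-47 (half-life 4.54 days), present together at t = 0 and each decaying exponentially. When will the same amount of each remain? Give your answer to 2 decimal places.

9.49 days

Set 21.6·(1/2)^(t/9.92) = 47.4·(1/2)^(t/4.54).
Taking log₂: log₂(21.6/47.4) = t·(1/9.92 − 1/4.54).
log₂(0.4557) = -1.1339; 1/9.92 − 1/4.54 = -0.11946.
t = -1.1339 / -0.11946 ≈ 9.4917 days.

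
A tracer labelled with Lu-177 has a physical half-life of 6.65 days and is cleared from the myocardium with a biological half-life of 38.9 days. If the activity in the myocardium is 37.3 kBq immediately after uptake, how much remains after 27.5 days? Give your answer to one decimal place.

1/t_eff = 1/t_phys + 1/t_biol = 1/6.65 + 1/38.9 = 0.17608 per day.
t_eff = 6.65 × 38.9 / (6.65 + 38.9) ≈ 5.6791 days.
Remaining = 37.3 × (1/2)^(27.5/5.6791) = 37.3 × (1/2)^4.8423 ≈ 1.3003 kBq.

1.3 kBq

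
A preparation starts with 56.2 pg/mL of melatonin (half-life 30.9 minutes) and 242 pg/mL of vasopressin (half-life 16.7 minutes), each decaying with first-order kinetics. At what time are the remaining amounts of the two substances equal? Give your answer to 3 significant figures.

76.5 minutes

Set 56.2·(1/2)^(t/30.9) = 242·(1/2)^(t/16.7).
Taking log₂: log₂(56.2/242) = t·(1/30.9 − 1/16.7).
log₂(0.23223) = -2.1064; 1/30.9 − 1/16.7 = -0.027518.
t = -2.1064 / -0.027518 ≈ 76.546 minutes.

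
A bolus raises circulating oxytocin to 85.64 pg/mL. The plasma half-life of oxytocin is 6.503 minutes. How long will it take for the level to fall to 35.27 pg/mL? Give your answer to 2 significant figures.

8.3 minutes

Fraction remaining = 35.27/85.64 ≈ 0.41184.
n = log₂(85.64/35.27) = ln(2.4281)/ln 2 ≈ 1.2798 half-lives.
t = n × t½ = 1.2798 × 6.503 ≈ 8.3228 minutes.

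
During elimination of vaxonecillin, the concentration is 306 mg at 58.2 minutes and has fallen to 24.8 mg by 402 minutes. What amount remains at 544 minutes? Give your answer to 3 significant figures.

8.78 mg

Over Δt = 402 − 58.2 = 343.8 minutes, the level fell by a factor of 306/24.8 ≈ 12.339.
n = log₂(12.339) ≈ 3.6251 half-lives, so t½ = 343.8/3.6251 ≈ 94.838 minutes.
From t = 402 to t = 544: 24.8 × (1/2)^((544−402)/94.838) ≈ 8.7846 mg.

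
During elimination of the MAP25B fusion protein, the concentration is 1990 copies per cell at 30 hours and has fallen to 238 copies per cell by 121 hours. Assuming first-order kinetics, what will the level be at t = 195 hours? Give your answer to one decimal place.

42.3 copies per cell

Over Δt = 121 − 30 = 91 hours, the level fell by a factor of 1990/238 ≈ 8.3613.
n = log₂(8.3613) ≈ 3.0637 half-lives, so t½ = 91/3.0637 ≈ 29.702 hours.
From t = 121 to t = 195: 238 × (1/2)^((195−121)/29.702) ≈ 42.325 copies per cell.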